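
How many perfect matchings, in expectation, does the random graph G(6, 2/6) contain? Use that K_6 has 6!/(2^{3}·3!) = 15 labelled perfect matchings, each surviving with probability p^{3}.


K_6 has 6!/(2^{3}·3!) = 15 labelled perfect matchings.
For each such perfect matching H, let X_H = 1 if all 3 edges of H are present in G. Then P[X_H = 1] = p^{3} = (1/3)^{3} = 1/27.
By linearity: E[X] = Σ_H E[X_H] = 15 · p^{3} = 15 · 1/27 = 5/9.
Numerically: E[X] ≈ 0.5556.

E[X] = 15 · (1/3)^{3} = 5/9 ≈ 0.5556.


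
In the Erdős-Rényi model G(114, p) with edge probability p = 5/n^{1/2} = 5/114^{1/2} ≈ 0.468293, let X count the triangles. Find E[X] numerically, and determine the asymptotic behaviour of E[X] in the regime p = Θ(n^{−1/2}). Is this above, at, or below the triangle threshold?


Number of potential triangles: C(114, 3) = 240464.
Each occurs with probability p³ ≈ (0.468293)³ ≈ 1.02695813e-01.
By linearity: E[X] = C(114, 3)·p³ ≈ 240464 · 1.02695813e-01 ≈ 24694.645899.
Since α = 1/2 < 1, p = c/n^{1/2} ≫ 1/n is above the triangle threshold p ~ 1/n. Asymptotically E[X] ~ (c³/6)·n^{3(1−α)} = (5³/6)·n^{1.5} → ∞; triangles are abundant w.h.p.

E[X] ≈ 24694.645899; in regime p = Θ(1/n^{1/2}) E[X] diverges (above the triangle threshold p ~ 1/n).


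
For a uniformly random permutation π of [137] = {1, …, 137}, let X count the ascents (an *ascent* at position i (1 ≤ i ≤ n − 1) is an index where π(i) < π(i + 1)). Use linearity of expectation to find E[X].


Write X = Σ X_I over i = 1, …, 136, with X_I the indicator of one ascent.
There are 136 indicators.
For each fixed i, the pair (π(i), π(i+1)) is a uniformly random ordered pair of distinct values from {1, …, 137}; by symmetry P[π(i) < π(i+1)] = 1/2.
By linearity: E[X] = 136 · (1/2) = (137 − 1) · (1/2) = 68 ≈ 68.000.

E[X] = 68 = 68.000.


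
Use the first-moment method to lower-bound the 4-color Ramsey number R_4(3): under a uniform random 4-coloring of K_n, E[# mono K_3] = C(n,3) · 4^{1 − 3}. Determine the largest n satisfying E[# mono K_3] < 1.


We need C(n, 3) · 4^{1 − 3} < 1, i.e. C(n, 3) < 4^{3 − 1} = 16.
Check values of n near the boundary:
  n = 3: C(3, 3) = 1; 1 < 16? YES
  n = 4: C(4, 3) = 4; 4 < 16? YES
  n = 5: C(5, 3) = 10; 10 < 16? YES
  n = 6: C(6, 3) = 20; 20 < 16? NO
The largest n with C(n, 3) < 16 is n = 5 (where E[X] = 5/8 ≈ 0.6250000). Hence R_4(3) > 5, i.e. R_4(3) ≥ 6.

Largest n = 5; hence R_4(3) > 5.


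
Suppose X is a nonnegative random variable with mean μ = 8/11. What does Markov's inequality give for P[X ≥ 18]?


μ = E[X] = 8/11, a = 18.
Markov: P[X ≥ 18] ≤ μ/a = (8/11)/18 = 4/99.
Numerically: ≈ 0.040404.
(Since a = 18 > μ = 0.727273, the bound 4/99 is < 1 and informative.)

P[X ≥ 18] ≤ 4/99 ≈ 0.040404.


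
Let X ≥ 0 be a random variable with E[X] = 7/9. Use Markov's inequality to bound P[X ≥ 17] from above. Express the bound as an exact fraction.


μ = E[X] = 7/9, a = 17.
Markov: P[X ≥ 17] ≤ μ/a = (7/9)/17 = 7/153.
Numerically: ≈ 0.045752.
(Since a = 17 > μ = 0.777778, the bound 7/153 is < 1 and informative.)

P[X ≥ 17] ≤ 7/153 ≈ 0.045752.


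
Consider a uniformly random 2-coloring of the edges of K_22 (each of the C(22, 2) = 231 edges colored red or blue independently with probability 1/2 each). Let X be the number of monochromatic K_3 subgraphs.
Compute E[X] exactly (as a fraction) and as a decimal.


Let X = Σ_S X_S over the C(22, 3) = 1540 subsets S of size 3, where X_S = 1 if the K_3 on S is monochromatic.
For a fixed S, the K_3 on S has C(3, 2) = 3 edges. P[all 3 edges red] = (1/2)^3, and likewise for blue, so P[monochromatic] = 2·(1/2)^3 = 2^{1 − 3} = 1/4.
Summing: E[X] = C(22, 3) · 2^{1 − 3} = 1540 · 1/4 = 385.
Numerically: E[X] ≈ 385.000.

E[X] = C(22,3)·2^(1−C(3,2)) = 385 ≈ 385.000.


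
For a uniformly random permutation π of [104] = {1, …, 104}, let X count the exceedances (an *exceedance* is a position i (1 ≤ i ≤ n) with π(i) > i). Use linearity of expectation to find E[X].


Write X = Σ_{i=1}^{104} X_i, where X_i = 1_{π(i) > i}.
For each fixed i, π(i) is uniform over {1, …, 104} (marginal of a uniform permutation), so P[π(i) > i] = (n − i)/n. Summing: Σ_{i=1}^{104} (n − i)/n = (0 + 1 + … + 103)/104 = 104(104 − 1)/(2·104) = (104 − 1)/2.
Hence E[X] = Σ_{i=1}^{104} (104 − i)/104 = 103/2 ≈ 51.500000.

E[X] = 103/2 = 51.500000.


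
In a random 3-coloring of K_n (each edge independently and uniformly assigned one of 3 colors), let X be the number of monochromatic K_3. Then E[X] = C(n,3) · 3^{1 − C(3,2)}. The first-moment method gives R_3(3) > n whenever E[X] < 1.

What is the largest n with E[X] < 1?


We need C(n, 3) · 3^{1 − 3} < 1, i.e. C(n, 3) < 3^{3 − 1} = 9.
Check values of n near the boundary:
  n = 3: C(3, 3) = 1; 1 < 9? YES
  n = 4: C(4, 3) = 4; 4 < 9? YES
  n = 5: C(5, 3) = 10; 10 < 9? NO
  n = 6: C(6, 3) = 20; 20 < 9? NO
The largest n with C(n, 3) < 9 is n = 4 (where E[X] = 4/9 ≈ 0.44444). Hence R_3(3) > 4, i.e. R_3(3) ≥ 5.

Largest n = 4; hence R_3(3) > 4.


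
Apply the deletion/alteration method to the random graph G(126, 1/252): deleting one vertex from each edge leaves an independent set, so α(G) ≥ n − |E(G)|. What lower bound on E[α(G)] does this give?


E[|E(G)|] = C(126, 2)·p = 7875 · (1/252) = 125/4.
E[α(G)] ≥ n − E[|E(G)|] = 126 − 125/4 = 379/4.
Numerically: ≈ 94.750.
(This is only a lower bound; the true E[α(G)] may be larger.)

E[α(G)] ≥ 379/4 ≈ 94.750.


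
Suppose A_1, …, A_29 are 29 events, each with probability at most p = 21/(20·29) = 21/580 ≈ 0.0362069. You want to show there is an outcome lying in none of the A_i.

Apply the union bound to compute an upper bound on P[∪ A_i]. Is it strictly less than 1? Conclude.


Union bound: P[∪_{i=1}^{29} A_i] ≤ Σ_i P[A_i] ≤ 29·p = 29·(21/580) = 21/20.
Numerically: 21/20 ≈ 1.0500000.
Is 21/20 < 1? NO.
Since the bound 21/20 is ≥ 1, the union bound is uninformative here; it does NOT by itself certify existence.

29·p = 21/20 ≈ 1.0500000; existence NOT certified by the union bound.


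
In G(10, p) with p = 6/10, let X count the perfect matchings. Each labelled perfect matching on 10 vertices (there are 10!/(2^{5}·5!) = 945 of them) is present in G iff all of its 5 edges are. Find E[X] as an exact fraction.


K_10 has 10!/(2^{5}·5!) = 945 labelled perfect matchings.
For each such perfect matching H, let X_H = 1 if all 5 edges of H are present in G. Then P[X_H = 1] = p^{5} = (3/5)^{5} = 243/3125.
By linearity of expectation: E[X] = Σ_H E[X_H] = 945 · p^{5} = 945 · 243/3125 = 45927/625.
Numerically: E[X] ≈ 73.48.

E[X] = 945 · (3/5)^{5} = 45927/625 ≈ 73.48.


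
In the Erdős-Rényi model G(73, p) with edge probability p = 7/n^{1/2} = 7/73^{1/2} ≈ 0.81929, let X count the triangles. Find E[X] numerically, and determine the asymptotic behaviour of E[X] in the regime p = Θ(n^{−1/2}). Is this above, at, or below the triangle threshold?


Number of potential triangles: C(73, 3) = 62196.
Each occurs with probability p³ ≈ (0.81929)³ ≈ 5.4993306e-01.
By linearity: E[X] = C(73, 3)·p³ ≈ 62196 · 5.4993306e-01 ≈ 34203.63669.
Since α = 1/2 < 1, p = c/n^{1/2} ≫ 1/n is above the triangle threshold p ~ 1/n. Asymptotically E[X] ~ (c³/6)·n^{3(1−α)} = (7³/6)·n^{1.5} → ∞; triangles are abundant w.h.p.

E[X] ≈ 34203.63669; in regime p = Θ(1/n^{1/2}) E[X] diverges (above the triangle threshold p ~ 1/n).


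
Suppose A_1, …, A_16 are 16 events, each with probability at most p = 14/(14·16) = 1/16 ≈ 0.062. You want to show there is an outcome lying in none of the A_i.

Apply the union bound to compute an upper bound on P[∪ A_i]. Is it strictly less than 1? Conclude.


Union bound: P[∪_{i=1}^{16} A_i] ≤ Σ_i P[A_i] ≤ 16·p = 16·(1/16) = 1.
Numerically: 1 ≈ 1.000.
Is 1 < 1? NO.
Since the bound 1 is ≥ 1, the union bound is uninformative here; it does NOT by itself certify existence.

16·p = 1 ≈ 1.000; existence NOT certified by the union bound.


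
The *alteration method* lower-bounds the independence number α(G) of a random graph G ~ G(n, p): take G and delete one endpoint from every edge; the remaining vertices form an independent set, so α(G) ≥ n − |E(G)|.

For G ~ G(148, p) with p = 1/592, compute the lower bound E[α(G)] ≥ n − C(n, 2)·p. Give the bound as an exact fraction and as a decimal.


E[|E(G)|] = C(148, 2)·p = 10878 · (1/592) = 147/8.
E[α(G)] ≥ n − E[|E(G)|] = 148 − 147/8 = 1037/8.
Numerically: ≈ 129.625000.
(This is only a lower bound; the true E[α(G)] may be larger.)

E[α(G)] ≥ 1037/8 ≈ 129.625000.


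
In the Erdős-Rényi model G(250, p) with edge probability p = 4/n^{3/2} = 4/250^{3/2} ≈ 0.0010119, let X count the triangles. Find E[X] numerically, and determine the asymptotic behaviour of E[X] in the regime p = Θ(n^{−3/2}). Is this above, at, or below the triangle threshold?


Number of potential triangles: C(250, 3) = 2573000.
Each occurs with probability p³ ≈ (0.0010119)³ ≈ 1.0362151e-09.
By linearity: E[X] = C(250, 3)·p³ ≈ 2573000 · 1.0362151e-09 ≈ 0.00267.
Since α = 3/2 > 1, p = c/n^{3/2} = o(1/n) is below the triangle threshold p ~ 1/n. Asymptotically E[X] ~ (c³/6)·n^{3(1−α)} = (4³/6)·n^{-1.5} → 0, so by Markov's inequality G has no triangles w.h.p.

E[X] ≈ 0.00267; in regime p = Θ(1/n^{3/2}) E[X] tends to 0 (below the triangle threshold p ~ 1/n).


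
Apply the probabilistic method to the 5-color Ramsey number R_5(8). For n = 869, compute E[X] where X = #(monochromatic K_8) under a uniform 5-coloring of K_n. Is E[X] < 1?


E[X] = C(869, 8) · 5^{1 − 28} = 7809152053901931612 · 5^{−27} = 7809152053901931612/7450580596923828125.
As a reduced fraction: E[X] = 7809152053901931612/7450580596923828125 ≈ 1.048.
Is E[X] < 1? NO.
Since E[X] ≥ 1, the first-moment bound is inconclusive at n = 869; it does NOT by itself certify R_5(8) > 869.

E[X] = 7809152053901931612/7450580596923828125 ≈ 1.048; E[X] ≥ 1; first-moment method inconclusive here.


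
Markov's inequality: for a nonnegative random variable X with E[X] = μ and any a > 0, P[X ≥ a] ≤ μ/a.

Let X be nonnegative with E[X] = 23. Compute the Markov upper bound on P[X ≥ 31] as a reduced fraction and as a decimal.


μ = E[X] = 23, a = 31.
Markov: P[X ≥ 31] ≤ μ/a = (23)/31 = 23/31.
Numerically: ≈ 0.74194.
(Since a = 31 > μ = 23.00000, the bound 23/31 is < 1 and informative.)

P[X ≥ 31] ≤ 23/31 ≈ 0.74194.


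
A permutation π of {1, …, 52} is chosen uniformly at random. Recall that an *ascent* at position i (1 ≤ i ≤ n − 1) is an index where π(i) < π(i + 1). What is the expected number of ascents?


Write X = Σ X_I over i = 1, …, 51, with X_I the indicator of one ascent.
There are 51 indicators.
For each fixed i, the pair (π(i), π(i+1)) is a uniformly random ordered pair of distinct values from {1, …, 52}; by symmetry P[π(i) < π(i+1)] = 1/2.
By linearity: E[X] = 51 · (1/2) = (52 − 1) · (1/2) = 51/2 ≈ 25.5000.

E[X] = 51/2 = 25.5000.


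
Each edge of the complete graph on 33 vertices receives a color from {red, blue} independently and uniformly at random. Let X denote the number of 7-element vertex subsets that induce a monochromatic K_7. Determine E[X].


Let X = Σ_S X_S over the C(33, 7) = 4272048 subsets S of size 7, where X_S = 1 if the K_7 on S is monochromatic.
For a fixed S, the K_7 on S has C(7, 2) = 21 edges. P[all 21 edges red] = (1/2)^21, and likewise for blue, so P[monochromatic] = 2·(1/2)^21 = 2^{1 − 21} = 1/1048576.
By linearity: E[X] = C(33, 7) · 2^{1 − 21} = 4272048 · 1/1048576 = 267003/65536.
Numerically: E[X] ≈ 4.074.

E[X] = C(33,7)·2^(1−C(7,2)) = 267003/65536 ≈ 4.074.


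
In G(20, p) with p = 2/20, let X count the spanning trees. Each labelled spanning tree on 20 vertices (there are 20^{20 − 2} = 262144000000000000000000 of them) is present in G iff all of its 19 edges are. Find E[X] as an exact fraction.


K_20 has 20^{20 − 2} = 262144000000000000000000 labelled spanning trees.
For each such spanning tree H, let X_H = 1 if all 19 edges of H are present in G. Then P[X_H = 1] = p^{19} = (1/10)^{19} = 1/10000000000000000000.
By linearity: E[X] = Σ_H E[X_H] = 262144000000000000000000 · p^{19} = 262144000000000000000000 · 1/10000000000000000000 = 131072/5.
Numerically: E[X] ≈ 26214.

E[X] = 262144000000000000000000 · (1/10)^{19} = 131072/5 ≈ 26214.


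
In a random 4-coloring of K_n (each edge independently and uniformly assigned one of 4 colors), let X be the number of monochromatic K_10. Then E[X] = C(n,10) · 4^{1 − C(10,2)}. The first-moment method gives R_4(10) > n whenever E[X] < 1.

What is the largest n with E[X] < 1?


We need C(n, 10) · 4^{1 − 45} < 1, i.e. C(n, 10) < 4^{45 − 1} = 309485009821345068724781056.
Check values of n near the boundary:
  n = 2018: C(2018, 10) = 301820606687612220663963508; 301820606687612220663963508 < 309485009821345068724781056? YES
  n = 2019: C(2019, 10) = 303322949179835278009229628; 303322949179835278009229628 < 309485009821345068724781056? YES
  n = 2020: C(2020, 10) = 304832018578739931133653656; 304832018578739931133653656 < 309485009821345068724781056? YES
  n = 2021: C(2021, 10) = 306347841644770462864800616; 306347841644770462864800616 < 309485009821345068724781056? YES
  n = 2022: C(2022, 10) = 307870445231474093395937796; 307870445231474093395937796 < 309485009821345068724781056? YES
  n = 2023: C(2023, 10) = 309399856285778485315440716; 309399856285778485315440716 < 309485009821345068724781056? YES
  n = 2024: C(2024, 10) = 310936101848269937576192656; 310936101848269937576192656 < 309485009821345068724781056? NO
  n = 2025: C(2025, 10) = 312479209053472269772600560; 312479209053472269772600560 < 309485009821345068724781056? NO
  n = 2026: C(2026, 10) = 314029205130126398094885285; 314029205130126398094885285 < 309485009821345068724781056? NO
The largest n with C(n, 10) < 309485009821345068724781056 is n = 2023 (where E[X] = 77349964071444621328860179/77371252455336267181195264 ≈ 0.9997249). Hence R_4(10) > 2023, i.e. R_4(10) ≥ 2024.

Largest n = 2023; hence R_4(10) > 2023.


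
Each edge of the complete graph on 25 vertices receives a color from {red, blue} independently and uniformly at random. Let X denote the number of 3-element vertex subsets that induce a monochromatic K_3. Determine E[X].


Let X = Σ_S X_S over the C(25, 3) = 2300 subsets S of size 3, where X_S = 1 if the K_3 on S is monochromatic.
For a fixed S, the K_3 on S has C(3, 2) = 3 edges. P[all 3 edges red] = (1/2)^3, and likewise for blue, so P[monochromatic] = 2·(1/2)^3 = 2^{1 − 3} = 1/4.
By linearity: E[X] = C(25, 3) · 2^{1 − 3} = 2300 · 1/4 = 575.
Numerically: E[X] ≈ 575.0000.

E[X] = C(25,3)·2^(1−C(3,2)) = 575 ≈ 575.0000.


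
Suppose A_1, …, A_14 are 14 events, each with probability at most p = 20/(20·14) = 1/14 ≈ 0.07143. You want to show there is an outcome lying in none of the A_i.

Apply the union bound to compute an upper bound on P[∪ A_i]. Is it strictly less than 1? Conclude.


Union bound: P[∪_{i=1}^{14} A_i] ≤ Σ_i P[A_i] ≤ 14·p = 14·(1/14) = 1.
Numerically: 1 ≈ 1.00000.
Is 1 < 1? NO.
Since the bound 1 is ≥ 1, the union bound is uninformative here; it does NOT by itself certify existence.

14·p = 1 ≈ 1.00000; existence NOT certified by the union bound.


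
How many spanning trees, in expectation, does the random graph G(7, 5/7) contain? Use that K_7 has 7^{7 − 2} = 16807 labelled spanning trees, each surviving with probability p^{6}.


K_7 has 7^{7 − 2} = 16807 labelled spanning trees.
For each such spanning tree H, let X_H = 1 if all 6 edges of H are present in G. Then P[X_H = 1] = p^{6} = (5/7)^{6} = 15625/117649.
By linearity: E[X] = Σ_H E[X_H] = 16807 · p^{6} = 16807 · 15625/117649 = 15625/7.
Numerically: E[X] ≈ 2232.1.

E[X] = 16807 · (5/7)^{6} = 15625/7 ≈ 2232.1.


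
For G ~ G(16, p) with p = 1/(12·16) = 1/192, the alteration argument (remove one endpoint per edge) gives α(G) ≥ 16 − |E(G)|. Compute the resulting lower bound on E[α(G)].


E[|E(G)|] = C(16, 2)·p = 120 · (1/192) = 5/8.
E[α(G)] ≥ n − E[|E(G)|] = 16 − 5/8 = 123/8.
Numerically: ≈ 15.3750.
(This is only a lower bound; the true E[α(G)] may be larger.)

E[α(G)] ≥ 123/8 ≈ 15.3750.


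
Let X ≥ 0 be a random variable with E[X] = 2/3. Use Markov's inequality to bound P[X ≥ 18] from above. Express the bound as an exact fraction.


μ = E[X] = 2/3, a = 18.
Markov: P[X ≥ 18] ≤ μ/a = (2/3)/18 = 1/27.
Numerically: ≈ 0.037.
(Since a = 18 > μ = 0.667, the bound 1/27 is < 1 and informative.)

P[X ≥ 18] ≤ 1/27 ≈ 0.037.


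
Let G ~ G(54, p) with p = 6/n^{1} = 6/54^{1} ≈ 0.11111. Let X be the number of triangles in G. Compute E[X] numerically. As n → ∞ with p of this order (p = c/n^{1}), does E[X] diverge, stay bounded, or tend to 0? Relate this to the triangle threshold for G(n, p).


Number of potential triangles: C(54, 3) = 24804.
Each occurs with probability p³ ≈ (0.11111)³ ≈ 1.3717421e-03.
By linearity: E[X] = C(54, 3)·p³ ≈ 24804 · 1.3717421e-03 ≈ 34.02469.
Here α = 1, so p = 6/n is exactly at the triangle threshold p ~ 1/n. Asymptotically E[X] → c³/6 = 6³/6 = 36 ≈ 36.00000, a bounded constant. In this regime the triangle count is asymptotically Poisson(c³/6).

E[X] ≈ 34.02469; in regime p = Θ(1/n^{1}) E[X] stays bounded (at the triangle threshold p ~ 1/n).


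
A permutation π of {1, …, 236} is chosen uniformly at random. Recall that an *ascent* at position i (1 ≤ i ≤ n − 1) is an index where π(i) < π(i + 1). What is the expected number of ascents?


Write X = Σ X_I over i = 1, …, 235, with X_I the indicator of one ascent.
There are 235 indicators.
For each fixed i, the pair (π(i), π(i+1)) is a uniformly random ordered pair of distinct values from {1, …, 236}; by symmetry P[π(i) < π(i+1)] = 1/2.
By linearity: E[X] = 235 · (1/2) = (236 − 1) · (1/2) = 235/2 ≈ 117.5000.

E[X] = 235/2 = 117.5000.


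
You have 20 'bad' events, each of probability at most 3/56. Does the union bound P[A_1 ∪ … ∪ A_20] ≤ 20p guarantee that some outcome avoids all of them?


Union bound: P[∪_{i=1}^{20} A_i] ≤ Σ_i P[A_i] ≤ 20·p = 20·(3/56) = 15/14.
Numerically: 15/14 ≈ 1.0714.
Is 15/14 < 1? NO.
Since the bound 15/14 is ≥ 1, the union bound is uninformative here; it does NOT by itself certify existence.

20·p = 15/14 ≈ 1.0714; existence NOT certified by the union bound.


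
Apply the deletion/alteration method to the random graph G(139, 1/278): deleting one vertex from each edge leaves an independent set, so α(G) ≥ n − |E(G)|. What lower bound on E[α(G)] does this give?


E[|E(G)|] = C(139, 2)·p = 9591 · (1/278) = 69/2.
E[α(G)] ≥ n − E[|E(G)|] = 139 − 69/2 = 209/2.
Numerically: ≈ 104.5000.
(This is only a lower bound; the true E[α(G)] may be larger.)

E[α(G)] ≥ 209/2 ≈ 104.5000.


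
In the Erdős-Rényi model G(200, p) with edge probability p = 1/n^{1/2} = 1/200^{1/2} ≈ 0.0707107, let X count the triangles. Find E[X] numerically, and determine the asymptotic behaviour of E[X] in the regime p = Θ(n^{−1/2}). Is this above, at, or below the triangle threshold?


Number of potential triangles: C(200, 3) = 1313400.
Each occurs with probability p³ ≈ (0.0707107)³ ≈ 3.53553391e-04.
By linearity: E[X] = C(200, 3)·p³ ≈ 1313400 · 3.53553391e-04 ≈ 464.357023.
Since α = 1/2 < 1, p = c/n^{1/2} ≫ 1/n is above the triangle threshold p ~ 1/n. Asymptotically E[X] ~ (c³/6)·n^{3(1−α)} = (1³/6)·n^{1.5} → ∞; triangles are abundant w.h.p.

E[X] ≈ 464.357023; in regime p = Θ(1/n^{1/2}) E[X] diverges (above the triangle threshold p ~ 1/n).


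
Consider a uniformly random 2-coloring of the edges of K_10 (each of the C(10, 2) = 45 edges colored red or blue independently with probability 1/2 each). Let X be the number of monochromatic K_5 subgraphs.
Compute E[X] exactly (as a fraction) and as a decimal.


Let X = Σ_S X_S over the C(10, 5) = 252 subsets S of size 5, where X_S = 1 if the K_5 on S is monochromatic.
For a fixed S, the K_5 on S has C(5, 2) = 10 edges. P[all 10 edges red] = (1/2)^10, and likewise for blue, so P[monochromatic] = 2·(1/2)^10 = 2^{1 − 10} = 1/512.
By linearity of expectation: E[X] = C(10, 5) · 2^{1 − 10} = 252 · 1/512 = 63/128.
Numerically: E[X] ≈ 0.49219.

E[X] = C(10,5)·2^(1−C(5,2)) = 63/128 ≈ 0.49219.


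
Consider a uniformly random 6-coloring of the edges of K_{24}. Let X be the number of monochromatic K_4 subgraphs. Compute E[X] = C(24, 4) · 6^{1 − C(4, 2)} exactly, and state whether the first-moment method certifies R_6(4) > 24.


E[X] = C(24, 4) · 6^{1 − 6} = 10626 · 6^{−5} = 10626/7776.
As a reduced fraction: E[X] = 1771/1296 ≈ 1.3665.
Is E[X] < 1? NO.
Since E[X] ≥ 1, the first-moment bound is inconclusive at n = 24; it does NOT by itself certify R_6(4) > 24.

E[X] = 1771/1296 ≈ 1.3665; E[X] ≥ 1; first-moment method inconclusive here.


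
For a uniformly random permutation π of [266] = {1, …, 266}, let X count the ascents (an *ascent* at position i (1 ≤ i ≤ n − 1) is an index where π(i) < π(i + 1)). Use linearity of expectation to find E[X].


Write X = Σ X_I over i = 1, …, 265, with X_I the indicator of one ascent.
There are 265 indicators.
For each fixed i, the pair (π(i), π(i+1)) is a uniformly random ordered pair of distinct values from {1, …, 266}; by symmetry P[π(i) < π(i+1)] = 1/2.
By linearity: E[X] = 265 · (1/2) = (266 − 1) · (1/2) = 265/2 ≈ 132.5000.

E[X] = 265/2 = 132.5000.


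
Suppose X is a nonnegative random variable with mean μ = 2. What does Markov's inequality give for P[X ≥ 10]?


μ = E[X] = 2, a = 10.
Markov: P[X ≥ 10] ≤ μ/a = (2)/10 = 1/5.
Numerically: ≈ 0.2000.
(Since a = 10 > μ = 2.0000, the bound 1/5 is < 1 and informative.)

P[X ≥ 10] ≤ 1/5 ≈ 0.2000.


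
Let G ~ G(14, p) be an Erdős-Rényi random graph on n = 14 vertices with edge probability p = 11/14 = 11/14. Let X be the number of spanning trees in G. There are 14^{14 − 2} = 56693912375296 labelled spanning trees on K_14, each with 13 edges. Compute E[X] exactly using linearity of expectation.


K_14 has 14^{14 − 2} = 56693912375296 labelled spanning trees.
For each such spanning tree H, let X_H = 1 if all 13 edges of H are present in G. Then P[X_H = 1] = p^{13} = (11/14)^{13} = 34522712143931/793714773254144.
By linearity of expectation: E[X] = Σ_H E[X_H] = 56693912375296 · p^{13} = 56693912375296 · 34522712143931/793714773254144 = 34522712143931/14.
Numerically: E[X] ≈ 2.47e+12.

E[X] = 56693912375296 · (11/14)^{13} = 34522712143931/14 ≈ 2.47e+12.


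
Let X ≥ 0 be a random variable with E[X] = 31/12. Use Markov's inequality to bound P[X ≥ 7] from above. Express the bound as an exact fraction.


μ = E[X] = 31/12, a = 7.
Markov: P[X ≥ 7] ≤ μ/a = (31/12)/7 = 31/84.
Numerically: ≈ 0.3690.
(Since a = 7 > μ = 2.5833, the bound 31/84 is < 1 and informative.)

P[X ≥ 7] ≤ 31/84 ≈ 0.3690.


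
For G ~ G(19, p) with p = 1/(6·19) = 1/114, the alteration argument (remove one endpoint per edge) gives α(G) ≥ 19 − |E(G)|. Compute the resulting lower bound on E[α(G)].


E[|E(G)|] = C(19, 2)·p = 171 · (1/114) = 3/2.
E[α(G)] ≥ n − E[|E(G)|] = 19 − 3/2 = 35/2.
Numerically: ≈ 17.500.
(This is only a lower bound; the true E[α(G)] may be larger.)

E[α(G)] ≥ 35/2 ≈ 17.500.


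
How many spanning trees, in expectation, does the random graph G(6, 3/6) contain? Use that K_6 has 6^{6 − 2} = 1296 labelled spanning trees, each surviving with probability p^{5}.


K_6 has 6^{6 − 2} = 1296 labelled spanning trees.
For each such spanning tree H, let X_H = 1 if all 5 edges of H are present in G. Then P[X_H = 1] = p^{5} = (1/2)^{5} = 1/32.
Summing the indicators: E[X] = Σ_H E[X_H] = 1296 · p^{5} = 1296 · 1/32 = 81/2.
Numerically: E[X] ≈ 40.5.

E[X] = 1296 · (1/2)^{5} = 81/2 ≈ 40.5.


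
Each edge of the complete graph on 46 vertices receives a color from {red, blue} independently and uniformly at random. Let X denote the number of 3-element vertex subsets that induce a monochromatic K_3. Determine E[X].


Let X = Σ_S X_S over the C(46, 3) = 15180 subsets S of size 3, where X_S = 1 if the K_3 on S is monochromatic.
For a fixed S, the K_3 on S has C(3, 2) = 3 edges. P[all 3 edges red] = (1/2)^3, and likewise for blue, so P[monochromatic] = 2·(1/2)^3 = 2^{1 − 3} = 1/4.
Summing: E[X] = C(46, 3) · 2^{1 − 3} = 15180 · 1/4 = 3795.
Numerically: E[X] ≈ 3795.0000.

E[X] = C(46,3)·2^(1−C(3,2)) = 3795 ≈ 3795.0000.


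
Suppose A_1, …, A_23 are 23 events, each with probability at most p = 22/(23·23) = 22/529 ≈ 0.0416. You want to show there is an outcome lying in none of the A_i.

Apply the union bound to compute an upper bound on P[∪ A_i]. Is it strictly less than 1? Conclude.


Union bound: P[∪_{i=1}^{23} A_i] ≤ Σ_i P[A_i] ≤ 23·p = 23·(22/529) = 22/23.
Numerically: 22/23 ≈ 0.9565.
Is 22/23 < 1? YES.
Since P[∪ A_i] ≤ 22/23 < 1, the complement has P[∩ A_i^c] ≥ 1 − 22/23 = 1/23 > 0, so some outcome avoids every A_i.

23·p = 22/23 ≈ 0.9565; existence CERTIFIED by the union bound.


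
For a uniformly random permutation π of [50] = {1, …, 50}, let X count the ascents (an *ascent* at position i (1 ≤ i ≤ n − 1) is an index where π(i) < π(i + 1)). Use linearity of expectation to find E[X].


Write X = Σ X_I over i = 1, …, 49, with X_I the indicator of one ascent.
There are 49 indicators.
For each fixed i, the pair (π(i), π(i+1)) is a uniformly random ordered pair of distinct values from {1, …, 50}; by symmetry P[π(i) < π(i+1)] = 1/2.
By linearity: E[X] = 49 · (1/2) = (50 − 1) · (1/2) = 49/2 ≈ 24.50000.

E[X] = 49/2 = 24.50000.


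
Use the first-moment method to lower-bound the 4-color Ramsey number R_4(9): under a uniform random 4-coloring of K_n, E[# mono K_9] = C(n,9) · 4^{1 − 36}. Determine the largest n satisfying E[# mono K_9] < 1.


We need C(n, 9) · 4^{1 − 36} < 1, i.e. C(n, 9) < 4^{36 − 1} = 1180591620717411303424.
Check values of n near the boundary:
  n = 910: C(910, 9) = 1133378248346922788210; 1133378248346922788210 < 1180591620717411303424? YES
  n = 911: C(911, 9) = 1144686900492291197405; 1144686900492291197405 < 1180591620717411303424? YES
  n = 912: C(912, 9) = 1156095740032081475120; 1156095740032081475120 < 1180591620717411303424? YES
  n = 913: C(913, 9) = 1167605542753639808390; 1167605542753639808390 < 1180591620717411303424? YES
  n = 914: C(914, 9) = 1179217089587653905932; 1179217089587653905932 < 1180591620717411303424? YES
  n = 915: C(915, 9) = 1190931166636537885130; 1190931166636537885130 < 1180591620717411303424? NO
The largest n with C(n, 9) < 1180591620717411303424 is n = 914 (where E[X] = 294804272396913476483/295147905179352825856 ≈ 0.9988357). Hence R_4(9) > 914, i.e. R_4(9) ≥ 915.

Largest n = 914; hence R_4(9) > 914.


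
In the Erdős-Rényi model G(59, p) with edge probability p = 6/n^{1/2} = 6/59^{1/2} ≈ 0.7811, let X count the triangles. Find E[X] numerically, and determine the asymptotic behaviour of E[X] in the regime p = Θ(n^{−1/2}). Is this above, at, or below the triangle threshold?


Number of potential triangles: C(59, 3) = 32509.
Each occurs with probability p³ ≈ (0.7811)³ ≈ 4.766238e-01.
By linearity: E[X] = C(59, 3)·p³ ≈ 32509 · 4.766238e-01 ≈ 15494.5634.
Since α = 1/2 < 1, p = c/n^{1/2} ≫ 1/n is above the triangle threshold p ~ 1/n. Asymptotically E[X] ~ (c³/6)·n^{3(1−α)} = (6³/6)·n^{1.5} → ∞; triangles are abundant w.h.p.

E[X] ≈ 15494.5634; in regime p = Θ(1/n^{1/2}) E[X] diverges (above the triangle threshold p ~ 1/n).


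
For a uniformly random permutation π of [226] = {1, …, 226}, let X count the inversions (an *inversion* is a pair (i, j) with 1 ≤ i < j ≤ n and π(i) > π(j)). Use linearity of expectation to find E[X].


Write X = Σ X_I over the C(226, 2) = 25425 pairs i < j, with X_I the indicator of one inversion.
There are 25425 indicators.
For each fixed pair i < j, the values π(i) and π(j) are two distinct elements of {1, …, 226} in uniformly random order; by symmetry P[π(i) > π(j)] = 1/2.
By linearity: E[X] = 25425 · (1/2) = C(226, 2) · (1/2) = 25425/2 = 25425/2 ≈ 12712.50000.

E[X] = 25425/2 = 12712.50000.


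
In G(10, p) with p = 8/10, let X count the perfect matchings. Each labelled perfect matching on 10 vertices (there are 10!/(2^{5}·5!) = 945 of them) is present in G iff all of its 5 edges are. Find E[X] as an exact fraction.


K_10 has 10!/(2^{5}·5!) = 945 labelled perfect matchings.
For each such perfect matching H, let X_H = 1 if all 5 edges of H are present in G. Then P[X_H = 1] = p^{5} = (4/5)^{5} = 1024/3125.
Summing the indicators: E[X] = Σ_H E[X_H] = 945 · p^{5} = 945 · 1024/3125 = 193536/625.
Numerically: E[X] ≈ 309.658.

E[X] = 945 · (4/5)^{5} = 193536/625 ≈ 309.658.


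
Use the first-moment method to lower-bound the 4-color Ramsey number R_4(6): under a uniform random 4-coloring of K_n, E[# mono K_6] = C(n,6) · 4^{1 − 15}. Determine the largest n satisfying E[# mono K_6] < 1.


We need C(n, 6) · 4^{1 − 15} < 1, i.e. C(n, 6) < 4^{15 − 1} = 268435456.
Check values of n near the boundary:
  n = 75: C(75, 6) = 201359550; 201359550 < 268435456? YES
  n = 76: C(76, 6) = 218618940; 218618940 < 268435456? YES
  n = 77: C(77, 6) = 237093780; 237093780 < 268435456? YES
  n = 78: C(78, 6) = 256851595; 256851595 < 268435456? YES
  n = 79: C(79, 6) = 277962685; 277962685 < 268435456? NO
The largest n with C(n, 6) < 268435456 is n = 78 (where E[X] = 256851595/268435456 ≈ 0.957). Hence R_4(6) > 78, i.e. R_4(6) ≥ 79.

Largest n = 78; hence R_4(6) > 78.


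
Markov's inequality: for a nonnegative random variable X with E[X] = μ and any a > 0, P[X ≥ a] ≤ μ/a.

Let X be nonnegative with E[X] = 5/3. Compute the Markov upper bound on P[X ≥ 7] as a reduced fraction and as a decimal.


μ = E[X] = 5/3, a = 7.
Markov: P[X ≥ 7] ≤ μ/a = (5/3)/7 = 5/21.
Numerically: ≈ 0.238.
(Since a = 7 > μ = 1.667, the bound 5/21 is < 1 and informative.)

P[X ≥ 7] ≤ 5/21 ≈ 0.238.


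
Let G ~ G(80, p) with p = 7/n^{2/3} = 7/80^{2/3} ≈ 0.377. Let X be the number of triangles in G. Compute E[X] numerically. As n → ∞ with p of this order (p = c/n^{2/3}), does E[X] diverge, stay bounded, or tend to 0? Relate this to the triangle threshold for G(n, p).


Number of potential triangles: C(80, 3) = 82160.
Each occurs with probability p³ ≈ (0.377)³ ≈ 5.359375e-02.
By linearity: E[X] = C(80, 3)·p³ ≈ 82160 · 5.359375e-02 ≈ 4403.2625.
Since α = 2/3 < 1, p = c/n^{2/3} ≫ 1/n is above the triangle threshold p ~ 1/n. Asymptotically E[X] ~ (c³/6)·n^{3(1−α)} = (7³/6)·n^{1} → ∞; triangles are abundant w.h.p.

E[X] ≈ 4403.2625; in regime p = Θ(1/n^{2/3}) E[X] diverges (above the triangle threshold p ~ 1/n).


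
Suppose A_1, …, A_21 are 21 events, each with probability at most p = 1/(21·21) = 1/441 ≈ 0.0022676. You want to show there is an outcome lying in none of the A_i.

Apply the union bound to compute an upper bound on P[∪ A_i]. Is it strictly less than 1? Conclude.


Union bound: P[∪_{i=1}^{21} A_i] ≤ Σ_i P[A_i] ≤ 21·p = 21·(1/441) = 1/21.
Numerically: 1/21 ≈ 0.0476190.
Is 1/21 < 1? YES.
Since P[∪ A_i] ≤ 1/21 < 1, the complement has P[∩ A_i^c] ≥ 1 − 1/21 = 20/21 > 0, so some outcome avoids every A_i.

21·p = 1/21 ≈ 0.0476190; existence CERTIFIED by the union bound.


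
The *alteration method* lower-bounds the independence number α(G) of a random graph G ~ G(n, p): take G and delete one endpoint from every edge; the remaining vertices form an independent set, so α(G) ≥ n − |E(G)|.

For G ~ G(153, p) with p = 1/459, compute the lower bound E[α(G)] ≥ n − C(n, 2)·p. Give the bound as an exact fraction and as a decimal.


E[|E(G)|] = C(153, 2)·p = 11628 · (1/459) = 76/3.
E[α(G)] ≥ n − E[|E(G)|] = 153 − 76/3 = 383/3.
Numerically: ≈ 127.666667.
(This is only a lower bound; the true E[α(G)] may be larger.)

E[α(G)] ≥ 383/3 ≈ 127.666667.


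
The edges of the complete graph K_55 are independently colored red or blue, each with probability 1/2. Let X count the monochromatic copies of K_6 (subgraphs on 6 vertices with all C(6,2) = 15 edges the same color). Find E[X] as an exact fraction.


Let X = Σ_S X_S over the C(55, 6) = 28989675 subsets S of size 6, where X_S = 1 if the K_6 on S is monochromatic.
For a fixed S, the K_6 on S has C(6, 2) = 15 edges. P[all 15 edges red] = (1/2)^15, and likewise for blue, so P[monochromatic] = 2·(1/2)^15 = 2^{1 − 15} = 1/16384.
Summing: E[X] = C(55, 6) · 2^{1 − 15} = 28989675 · 1/16384 = 28989675/16384.
Numerically: E[X] ≈ 1769.3893.

E[X] = C(55,6)·2^(1−C(6,2)) = 28989675/16384 ≈ 1769.3893.


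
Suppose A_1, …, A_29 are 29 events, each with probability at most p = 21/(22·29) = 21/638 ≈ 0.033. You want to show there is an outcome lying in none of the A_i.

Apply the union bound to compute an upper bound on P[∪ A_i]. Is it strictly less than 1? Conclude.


Union bound: P[∪_{i=1}^{29} A_i] ≤ Σ_i P[A_i] ≤ 29·p = 29·(21/638) = 21/22.
Numerically: 21/22 ≈ 0.955.
Is 21/22 < 1? YES.
Since P[∪ A_i] ≤ 21/22 < 1, the complement has P[∩ A_i^c] ≥ 1 − 21/22 = 1/22 > 0, so some outcome avoids every A_i.

29·p = 21/22 ≈ 0.955; existence CERTIFIED by the union bound.


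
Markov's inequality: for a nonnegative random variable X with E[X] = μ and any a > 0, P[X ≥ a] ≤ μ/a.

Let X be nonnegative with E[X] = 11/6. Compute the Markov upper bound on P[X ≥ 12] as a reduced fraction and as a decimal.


μ = E[X] = 11/6, a = 12.
Markov: P[X ≥ 12] ≤ μ/a = (11/6)/12 = 11/72.
Numerically: ≈ 0.1528.
(Since a = 12 > μ = 1.8333, the bound 11/72 is < 1 and informative.)

P[X ≥ 12] ≤ 11/72 ≈ 0.1528.


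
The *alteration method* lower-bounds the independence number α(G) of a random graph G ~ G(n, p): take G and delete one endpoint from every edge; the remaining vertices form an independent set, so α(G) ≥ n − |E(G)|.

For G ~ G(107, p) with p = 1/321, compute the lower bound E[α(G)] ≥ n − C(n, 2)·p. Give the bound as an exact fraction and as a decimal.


E[|E(G)|] = C(107, 2)·p = 5671 · (1/321) = 53/3.
E[α(G)] ≥ n − E[|E(G)|] = 107 − 53/3 = 268/3.
Numerically: ≈ 89.333.
(This is only a lower bound; the true E[α(G)] may be larger.)

E[α(G)] ≥ 268/3 ≈ 89.333.


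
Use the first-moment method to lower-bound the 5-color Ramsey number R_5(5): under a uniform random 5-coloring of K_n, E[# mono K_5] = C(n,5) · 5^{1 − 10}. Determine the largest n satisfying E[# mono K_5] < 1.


We need C(n, 5) · 5^{1 − 10} < 1, i.e. C(n, 5) < 5^{10 − 1} = 1953125.
Check values of n near the boundary:
  n = 48: C(48, 5) = 1712304; 1712304 < 1953125? YES
  n = 49: C(49, 5) = 1906884; 1906884 < 1953125? YES
  n = 50: C(50, 5) = 2118760; 2118760 < 1953125? NO
  n = 51: C(51, 5) = 2349060; 2349060 < 1953125? NO
  n = 52: C(52, 5) = 2598960; 2598960 < 1953125? NO
The largest n with C(n, 5) < 1953125 is n = 49 (where E[X] = 1906884/1953125 ≈ 0.976). Hence R_5(5) > 49, i.e. R_5(5) ≥ 50.

Largest n = 49; hence R_5(5) > 49.


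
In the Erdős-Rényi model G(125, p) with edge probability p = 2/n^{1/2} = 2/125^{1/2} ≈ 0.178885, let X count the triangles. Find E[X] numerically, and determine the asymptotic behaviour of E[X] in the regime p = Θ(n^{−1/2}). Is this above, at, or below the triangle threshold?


Number of potential triangles: C(125, 3) = 317750.
Each occurs with probability p³ ≈ (0.178885)³ ≈ 5.72433402e-03.
By linearity: E[X] = C(125, 3)·p³ ≈ 317750 · 5.72433402e-03 ≈ 1818.907136.
Since α = 1/2 < 1, p = c/n^{1/2} ≫ 1/n is above the triangle threshold p ~ 1/n. Asymptotically E[X] ~ (c³/6)·n^{3(1−α)} = (2³/6)·n^{1.5} → ∞; triangles are abundant w.h.p.

E[X] ≈ 1818.907136; in regime p = Θ(1/n^{1/2}) E[X] diverges (above the triangle threshold p ~ 1/n).


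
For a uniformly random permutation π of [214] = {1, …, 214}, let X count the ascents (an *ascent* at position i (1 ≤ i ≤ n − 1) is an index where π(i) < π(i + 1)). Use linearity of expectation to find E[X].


Write X = Σ X_I over i = 1, …, 213, with X_I the indicator of one ascent.
There are 213 indicators.
For each fixed i, the pair (π(i), π(i+1)) is a uniformly random ordered pair of distinct values from {1, …, 214}; by symmetry P[π(i) < π(i+1)] = 1/2.
By linearity: E[X] = 213 · (1/2) = (214 − 1) · (1/2) = 213/2 ≈ 106.500.

E[X] = 213/2 = 106.500.


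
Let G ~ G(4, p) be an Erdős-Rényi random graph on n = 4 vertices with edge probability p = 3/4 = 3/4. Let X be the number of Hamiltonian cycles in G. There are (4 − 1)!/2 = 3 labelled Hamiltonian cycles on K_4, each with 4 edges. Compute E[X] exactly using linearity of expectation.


K_4 has (4 − 1)!/2 = 3 labelled Hamiltonian cycles.
For each such Hamiltonian cycle H, let X_H = 1 if all 4 edges of H are present in G. Then P[X_H = 1] = p^{4} = (3/4)^{4} = 81/256.
Summing the indicators: E[X] = Σ_H E[X_H] = 3 · p^{4} = 3 · 81/256 = 243/256.
Numerically: E[X] ≈ 0.9492.

E[X] = 3 · (3/4)^{4} = 243/256 ≈ 0.9492.


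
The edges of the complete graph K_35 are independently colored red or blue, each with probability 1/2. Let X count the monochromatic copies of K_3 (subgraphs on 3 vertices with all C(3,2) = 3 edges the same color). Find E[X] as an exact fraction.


Let X = Σ_S X_S over the C(35, 3) = 6545 subsets S of size 3, where X_S = 1 if the K_3 on S is monochromatic.
For a fixed S, the K_3 on S has C(3, 2) = 3 edges. P[all 3 edges red] = (1/2)^3, and likewise for blue, so P[monochromatic] = 2·(1/2)^3 = 2^{1 − 3} = 1/4.
By linearity of expectation: E[X] = C(35, 3) · 2^{1 − 3} = 6545 · 1/4 = 6545/4.
Numerically: E[X] ≈ 1636.25000.

E[X] = C(35,3)·2^(1−C(3,2)) = 6545/4 ≈ 1636.25000.


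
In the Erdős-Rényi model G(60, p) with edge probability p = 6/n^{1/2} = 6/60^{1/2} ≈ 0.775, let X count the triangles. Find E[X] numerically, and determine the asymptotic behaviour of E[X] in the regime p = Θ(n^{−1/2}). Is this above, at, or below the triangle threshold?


Number of potential triangles: C(60, 3) = 34220.
Each occurs with probability p³ ≈ (0.775)³ ≈ 4.64758e-01.
By linearity: E[X] = C(60, 3)·p³ ≈ 34220 · 4.64758e-01 ≈ 15904.019.
Since α = 1/2 < 1, p = c/n^{1/2} ≫ 1/n is above the triangle threshold p ~ 1/n. Asymptotically E[X] ~ (c³/6)·n^{3(1−α)} = (6³/6)·n^{1.5} → ∞; triangles are abundant w.h.p.

E[X] ≈ 15904.019; in regime p = Θ(1/n^{1/2}) E[X] diverges (above the triangle threshold p ~ 1/n).


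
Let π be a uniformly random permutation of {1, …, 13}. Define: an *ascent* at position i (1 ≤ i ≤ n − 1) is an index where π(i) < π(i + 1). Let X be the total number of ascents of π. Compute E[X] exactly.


Write X = Σ X_I over i = 1, …, 12, with X_I the indicator of one ascent.
There are 12 indicators.
For each fixed i, the pair (π(i), π(i+1)) is a uniformly random ordered pair of distinct values from {1, …, 13}; by symmetry P[π(i) < π(i+1)] = 1/2.
By linearity: E[X] = 12 · (1/2) = (13 − 1) · (1/2) = 6 ≈ 6.000000.

E[X] = 6 = 6.000000.


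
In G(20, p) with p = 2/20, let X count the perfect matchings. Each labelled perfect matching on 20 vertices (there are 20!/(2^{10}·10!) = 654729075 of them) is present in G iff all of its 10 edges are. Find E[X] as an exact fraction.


K_20 has 20!/(2^{10}·10!) = 654729075 labelled perfect matchings.
For each such perfect matching H, let X_H = 1 if all 10 edges of H are present in G. Then P[X_H = 1] = p^{10} = (1/10)^{10} = 1/10000000000.
By linearity: E[X] = Σ_H E[X_H] = 654729075 · p^{10} = 654729075 · 1/10000000000 = 26189163/400000000.
Numerically: E[X] ≈ 0.0655.

E[X] = 654729075 · (1/10)^{10} = 26189163/400000000 ≈ 0.0655.


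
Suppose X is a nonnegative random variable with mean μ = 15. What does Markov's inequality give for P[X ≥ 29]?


μ = E[X] = 15, a = 29.
Markov: P[X ≥ 29] ≤ μ/a = (15)/29 = 15/29.
Numerically: ≈ 0.51724.
(Since a = 29 > μ = 15.00000, the bound 15/29 is < 1 and informative.)

P[X ≥ 29] ≤ 15/29 ≈ 0.51724.
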